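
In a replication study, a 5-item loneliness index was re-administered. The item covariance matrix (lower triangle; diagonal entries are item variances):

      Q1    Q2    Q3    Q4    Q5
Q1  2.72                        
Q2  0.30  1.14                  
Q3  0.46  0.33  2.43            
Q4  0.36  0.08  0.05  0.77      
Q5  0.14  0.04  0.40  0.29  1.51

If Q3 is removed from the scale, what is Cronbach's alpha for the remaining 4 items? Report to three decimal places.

α = 0.377

Remaining items: Q1, Q2, Q4, Q5 (k = 4).
ΣVar(i) = 2.72 + 1.14 + 0.77 + 1.51 = 6.14
total variance = 6.14 + 2 × 1.21 = 8.56
α (item deleted) = (4/3)·(1 − 6.14/8.56) = 0.377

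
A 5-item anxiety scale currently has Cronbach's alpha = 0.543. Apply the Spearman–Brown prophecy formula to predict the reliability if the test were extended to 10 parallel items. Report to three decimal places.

predicted reliability = 0.704

Length factor m = 10/5 = 2.0000
α' = m·α / (1 + (m−1)·α)
   = 10/5 × 0.543 / (1 + (10/5 − 1) × 0.543)
   = 1.0860 / 1.5430 = 0.704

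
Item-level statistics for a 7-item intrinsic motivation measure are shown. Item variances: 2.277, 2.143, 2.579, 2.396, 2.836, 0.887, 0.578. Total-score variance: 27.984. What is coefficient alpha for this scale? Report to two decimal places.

α = 0.60

Σσ²ᵢ = 2.277 + 2.143 + 2.579 + 2.396 + 2.836 + 0.887 + 0.578 = 13.696
α = (k/(k−1))·(1 − Σσ²ᵢ/σ²_T) = (7/6)·(1 − 13.696/27.984) = 0.60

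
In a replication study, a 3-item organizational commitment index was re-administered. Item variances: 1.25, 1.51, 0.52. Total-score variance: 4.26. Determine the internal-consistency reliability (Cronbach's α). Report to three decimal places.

sum of item variances = 1.25 + 1.51 + 0.52 = 3.28
α = (k/(k−1))·(1 − sum of item variances/Var(T)) = (3/2)·(1 − 3.28/4.26) = 0.345

α = 0.345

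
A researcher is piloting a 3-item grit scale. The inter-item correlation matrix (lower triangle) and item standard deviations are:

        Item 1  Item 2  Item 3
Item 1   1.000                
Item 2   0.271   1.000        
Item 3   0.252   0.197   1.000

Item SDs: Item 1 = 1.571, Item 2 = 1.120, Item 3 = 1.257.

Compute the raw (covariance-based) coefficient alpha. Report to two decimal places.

α = 0.48

Σσ²ᵢ = 1.571² + 1.120² + 1.257² = 5.3025
Covariances σ_ij = r_ij · s_i · s_j:
  σ(Item 1,Item 2) = 0.271 × 1.571 × 1.120 = 0.4768
  σ(Item 1,Item 3) = 0.252 × 1.571 × 1.257 = 0.4976
  σ(Item 2,Item 3) = 0.197 × 1.120 × 1.257 = 0.2773
σ²_T = Σσ²ᵢ + 2·Σσ_ij = 5.3025 + 2 × 1.2517 = 7.8059
α = (3/2)·(1 − 5.3025/7.8059) = 0.48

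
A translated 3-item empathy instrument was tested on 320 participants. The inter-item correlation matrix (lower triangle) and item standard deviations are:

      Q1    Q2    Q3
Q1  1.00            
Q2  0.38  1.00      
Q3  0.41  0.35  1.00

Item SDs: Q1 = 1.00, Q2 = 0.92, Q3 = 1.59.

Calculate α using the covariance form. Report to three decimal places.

α = 0.613

Σσ²ᵢ = 1.00² + 0.92² + 1.59² = 4.3745
Covariances σ_ij = r_ij · s_i · s_j:
  σ(Q1,Q2) = 0.38 × 1.00 × 0.92 = 0.3496
  σ(Q1,Q3) = 0.41 × 1.00 × 1.59 = 0.6519
  σ(Q2,Q3) = 0.35 × 0.92 × 1.59 = 0.5120
σ²_T = Σσ²ᵢ + 2·Σσ_ij = 4.3745 + 2 × 1.5135 = 7.4015
α = (3/2)·(1 − 4.3745/7.4015) = 0.613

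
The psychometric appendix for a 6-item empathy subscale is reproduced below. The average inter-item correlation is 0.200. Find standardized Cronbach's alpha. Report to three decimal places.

Standardized α = k·r̄ / (1 + (k−1)·r̄) = 6 × 0.200 / (1 + 5 × 0.200)
  = 1.2000 / 2.0000 = 0.600

α = 0.600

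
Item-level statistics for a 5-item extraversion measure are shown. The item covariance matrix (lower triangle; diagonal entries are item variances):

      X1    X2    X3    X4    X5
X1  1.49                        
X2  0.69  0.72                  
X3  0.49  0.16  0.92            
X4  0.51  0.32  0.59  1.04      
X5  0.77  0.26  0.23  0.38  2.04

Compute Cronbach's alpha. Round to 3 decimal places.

α = 0.733

Σσᵢ² = 1.49 + 0.72 + 0.92 + 1.04 + 2.04 = 6.21
Σ_{i<j} σ_ij = 4.40
σ²_T = 6.21 + 2 × 4.40 = 15.01
α = (k/(k−1))·(1 − Σσᵢ²/σ²_T) = (5/4)·(1 − 6.21/15.01) = 0.733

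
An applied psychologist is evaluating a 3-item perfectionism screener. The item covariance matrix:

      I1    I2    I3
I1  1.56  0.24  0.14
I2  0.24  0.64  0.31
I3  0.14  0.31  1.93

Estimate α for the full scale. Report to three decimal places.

sum of item variances = 1.56 + 0.64 + 1.93 = 4.13
Sum of the distinct covariances = 0.69
σ²_total = 4.13 + 2 × 0.69 = 5.51
α = (k/(k−1))·(1 − sum of item variances/σ²_total) = (3/2)·(1 − 4.13/5.51) = 0.376

α = 0.376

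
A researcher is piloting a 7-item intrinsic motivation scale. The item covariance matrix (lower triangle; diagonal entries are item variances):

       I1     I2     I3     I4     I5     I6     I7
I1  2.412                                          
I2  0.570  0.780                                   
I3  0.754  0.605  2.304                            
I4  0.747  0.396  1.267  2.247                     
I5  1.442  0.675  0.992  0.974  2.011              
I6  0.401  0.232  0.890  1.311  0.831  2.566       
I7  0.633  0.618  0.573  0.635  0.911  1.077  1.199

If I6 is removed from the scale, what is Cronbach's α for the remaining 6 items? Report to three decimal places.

Remaining items: I1, I2, I3, I4, I5, I7 (k = 6).
Σσᵢ² = 2.412 + 0.780 + 2.304 + 2.247 + 2.011 + 1.199 = 10.953
Var(T) = 10.953 + 2 × 11.792 = 34.537
α (item deleted) = (6/5)·(1 − 10.953/34.537) = 0.819

α = 0.819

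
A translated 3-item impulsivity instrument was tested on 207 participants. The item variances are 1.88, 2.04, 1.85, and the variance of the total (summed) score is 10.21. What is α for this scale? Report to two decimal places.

Σσ²ᵢ = 1.88 + 2.04 + 1.85 = 5.77
α = (k/(k−1))·(1 − Σσ²ᵢ/total variance) = (3/2)·(1 − 5.77/10.21) = 0.65

α = 0.65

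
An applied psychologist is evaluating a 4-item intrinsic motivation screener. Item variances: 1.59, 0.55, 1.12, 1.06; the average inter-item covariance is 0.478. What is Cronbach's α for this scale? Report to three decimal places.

α = 0.761

Σσᵢ² = 1.59 + 0.55 + 1.12 + 1.06 = 4.32
Sum of the 6 distinct covariances = 6 × 0.478 = 2.868
total variance = Σσᵢ² + 2·Σcov = 4.32 + 2 × 2.868 = 10.056
α = (4/3)·(1 − 4.32/10.056) = 0.761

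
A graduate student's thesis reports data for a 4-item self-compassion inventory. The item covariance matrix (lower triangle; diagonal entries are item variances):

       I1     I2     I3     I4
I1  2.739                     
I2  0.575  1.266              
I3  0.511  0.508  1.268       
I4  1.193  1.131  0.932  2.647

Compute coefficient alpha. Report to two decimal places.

α = 0.73

sum of item variances = 2.739 + 1.266 + 1.268 + 2.647 = 7.920
Sum of the distinct covariances = 4.850
total variance = 7.920 + 2 × 4.850 = 17.620
α = (k/(k−1))·(1 − sum of item variances/total variance) = (4/3)·(1 − 7.920/17.620) = 0.73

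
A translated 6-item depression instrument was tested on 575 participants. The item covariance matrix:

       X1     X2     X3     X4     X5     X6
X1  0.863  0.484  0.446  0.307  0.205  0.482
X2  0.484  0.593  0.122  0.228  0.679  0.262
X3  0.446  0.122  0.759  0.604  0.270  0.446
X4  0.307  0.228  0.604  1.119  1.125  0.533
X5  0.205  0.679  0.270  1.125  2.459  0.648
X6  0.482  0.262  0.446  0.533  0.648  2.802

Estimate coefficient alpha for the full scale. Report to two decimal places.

Σσᵢ² = 0.863 + 0.593 + 0.759 + 1.119 + 2.459 + 2.802 = 8.595
Sum of the distinct covariances = 6.841
σ²_total = 8.595 + 2 × 6.841 = 22.277
α = (k/(k−1))·(1 − Σσᵢ²/σ²_total) = (6/5)·(1 − 8.595/22.277) = 0.74

α = 0.74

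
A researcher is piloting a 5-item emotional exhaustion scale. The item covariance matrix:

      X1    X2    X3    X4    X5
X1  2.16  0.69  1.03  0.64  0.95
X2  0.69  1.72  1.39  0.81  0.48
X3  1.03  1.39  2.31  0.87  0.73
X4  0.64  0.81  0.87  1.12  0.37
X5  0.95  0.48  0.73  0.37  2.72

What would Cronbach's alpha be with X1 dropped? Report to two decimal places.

α = 0.72

Remaining items: X2, X3, X4, X5 (k = 4).
Σσᵢ² = 1.72 + 2.31 + 1.12 + 2.72 = 7.87
σ²_total = 7.87 + 2 × 4.65 = 17.17
α (item deleted) = (4/3)·(1 − 7.87/17.17) = 0.72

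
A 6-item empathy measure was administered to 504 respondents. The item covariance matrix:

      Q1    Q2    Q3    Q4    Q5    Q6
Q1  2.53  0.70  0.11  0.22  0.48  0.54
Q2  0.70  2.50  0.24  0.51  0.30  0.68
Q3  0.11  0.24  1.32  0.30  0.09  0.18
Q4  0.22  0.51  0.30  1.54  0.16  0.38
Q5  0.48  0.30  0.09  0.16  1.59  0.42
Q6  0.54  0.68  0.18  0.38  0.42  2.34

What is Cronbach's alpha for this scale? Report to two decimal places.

α = 0.57

Σσᵢ² = 2.53 + 2.50 + 1.32 + 1.54 + 1.59 + 2.34 = 11.82
Sum of off-diagonal covariances = 5.31
σ²_total = 11.82 + 2 × 5.31 = 22.44
α = (k/(k−1))·(1 − Σσᵢ²/σ²_total) = (6/5)·(1 − 11.82/22.44) = 0.57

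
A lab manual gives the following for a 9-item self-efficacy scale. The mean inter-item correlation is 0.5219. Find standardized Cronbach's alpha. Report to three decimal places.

Standardized α = k·r̄ / (1 + (k−1)·r̄) = 9 × 0.5219 / (1 + 8 × 0.5219)
  = 4.6971 / 5.1752 = 0.908

standardized Cronbach's alpha = 0.908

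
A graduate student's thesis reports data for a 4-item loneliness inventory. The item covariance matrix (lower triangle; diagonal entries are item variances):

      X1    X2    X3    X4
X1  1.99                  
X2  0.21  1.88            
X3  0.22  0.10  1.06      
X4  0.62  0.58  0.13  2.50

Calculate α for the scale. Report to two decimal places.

α = 0.44

Σσ²ᵢ = 1.99 + 1.88 + 1.06 + 2.50 = 7.43
Σ_{i<j} σ_ij = 1.86
total variance = 7.43 + 2 × 1.86 = 11.15
α = (k/(k−1))·(1 − Σσ²ᵢ/total variance) = (4/3)·(1 − 7.43/11.15) = 0.44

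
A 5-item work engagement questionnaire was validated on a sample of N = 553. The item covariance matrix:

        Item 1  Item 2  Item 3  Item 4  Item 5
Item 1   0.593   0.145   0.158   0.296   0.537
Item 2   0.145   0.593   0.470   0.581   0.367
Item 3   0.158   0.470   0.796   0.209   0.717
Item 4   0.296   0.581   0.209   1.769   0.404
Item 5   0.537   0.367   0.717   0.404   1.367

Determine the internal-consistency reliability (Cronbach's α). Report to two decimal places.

sum of item variances = 0.593 + 0.593 + 0.796 + 1.769 + 1.367 = 5.118
Sum of the distinct covariances = 3.884
σ²_T = 5.118 + 2 × 3.884 = 12.886
α = (k/(k−1))·(1 − sum of item variances/σ²_T) = (5/4)·(1 − 5.118/12.886) = 0.75

α = 0.75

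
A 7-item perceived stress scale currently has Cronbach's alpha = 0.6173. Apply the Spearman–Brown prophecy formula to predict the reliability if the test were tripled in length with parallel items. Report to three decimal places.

Length factor m = 3
α' = m·α / (1 + (m−1)·α)
   = 3 × 0.6173 / (1 + (3 − 1) × 0.6173)
   = 1.8519 / 2.2346 = 0.829

predicted reliability = 0.829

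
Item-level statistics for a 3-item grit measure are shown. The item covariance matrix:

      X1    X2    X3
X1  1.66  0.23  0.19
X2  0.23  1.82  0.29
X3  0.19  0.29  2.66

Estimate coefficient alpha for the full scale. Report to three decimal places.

α = 0.282

sum of item variances = 1.66 + 1.82 + 2.66 = 6.14
Sum of off-diagonal covariances = 0.71
Var(T) = 6.14 + 2 × 0.71 = 7.56
α = (k/(k−1))·(1 − sum of item variances/Var(T)) = (3/2)·(1 − 6.14/7.56) = 0.282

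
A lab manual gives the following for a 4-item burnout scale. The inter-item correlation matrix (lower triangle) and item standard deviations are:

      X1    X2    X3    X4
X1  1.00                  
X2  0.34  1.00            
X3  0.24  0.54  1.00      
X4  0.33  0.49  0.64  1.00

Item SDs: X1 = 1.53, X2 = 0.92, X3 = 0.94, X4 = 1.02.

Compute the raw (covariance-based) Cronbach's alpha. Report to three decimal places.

Cronbach's alpha = 0.706

Σσ²ᵢ = 1.53² + 0.92² + 0.94² + 1.02² = 5.1113
Covariances σ_ij = r_ij · s_i · s_j:
  σ(X1,X2) = 0.34 × 1.53 × 0.92 = 0.4786
  σ(X1,X3) = 0.24 × 1.53 × 0.94 = 0.3452
  σ(X1,X4) = 0.33 × 1.53 × 1.02 = 0.5150
  σ(X2,X3) = 0.54 × 0.92 × 0.94 = 0.4670
  σ(X2,X4) = 0.49 × 0.92 × 1.02 = 0.4598
  σ(X3,X4) = 0.64 × 0.94 × 1.02 = 0.6136
σ²_T = Σσ²ᵢ + 2·Σσ_ij = 5.1113 + 2 × 2.8792 = 10.8697
α = (4/3)·(1 − 5.1113/10.8697) = 0.706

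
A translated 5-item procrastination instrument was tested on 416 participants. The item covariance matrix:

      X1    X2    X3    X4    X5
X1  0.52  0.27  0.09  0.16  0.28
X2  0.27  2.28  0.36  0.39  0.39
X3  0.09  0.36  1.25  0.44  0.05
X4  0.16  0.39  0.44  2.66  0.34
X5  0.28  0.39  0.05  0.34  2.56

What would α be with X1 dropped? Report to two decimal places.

α = 0.41

Remaining items: X2, X3, X4, X5 (k = 4).
Σσ²ᵢ = 2.28 + 1.25 + 2.66 + 2.56 = 8.75
σ²_T = 8.75 + 2 × 1.97 = 12.69
α (item deleted) = (4/3)·(1 − 8.75/12.69) = 0.41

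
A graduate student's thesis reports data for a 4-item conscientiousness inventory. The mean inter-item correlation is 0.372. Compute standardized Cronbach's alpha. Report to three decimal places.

Standardized α = k·r̄ / (1 + (k−1)·r̄) = 4 × 0.372 / (1 + 3 × 0.372)
  = 1.4880 / 2.1160 = 0.703

standardized Cronbach's alpha = 0.703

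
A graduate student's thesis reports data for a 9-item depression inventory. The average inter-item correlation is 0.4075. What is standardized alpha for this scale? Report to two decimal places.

Standardized α = k·r̄ / (1 + (k−1)·r̄) = 9 × 0.4075 / (1 + 8 × 0.4075)
  = 3.6675 / 4.2600 = 0.86

α = 0.86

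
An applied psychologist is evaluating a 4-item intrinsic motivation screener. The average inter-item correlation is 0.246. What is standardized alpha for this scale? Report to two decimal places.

α = 0.57

Standardized α = k·r̄ / (1 + (k−1)·r̄) = 4 × 0.246 / (1 + 3 × 0.246)
  = 0.9840 / 1.7380 = 0.57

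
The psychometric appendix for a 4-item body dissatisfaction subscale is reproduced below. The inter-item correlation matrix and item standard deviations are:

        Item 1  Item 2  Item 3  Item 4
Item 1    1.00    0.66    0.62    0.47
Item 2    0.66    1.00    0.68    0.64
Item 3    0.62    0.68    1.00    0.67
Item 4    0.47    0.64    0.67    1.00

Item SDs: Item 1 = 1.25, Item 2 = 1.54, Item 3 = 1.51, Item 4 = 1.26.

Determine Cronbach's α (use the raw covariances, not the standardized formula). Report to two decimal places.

Cronbach's α = 0.87

Σσ²ᵢ = 1.25² + 1.54² + 1.51² + 1.26² = 7.8018
Covariances σ_ij = r_ij · s_i · s_j:
  σ(Item 1,Item 2) = 0.66 × 1.25 × 1.54 = 1.2705
  σ(Item 1,Item 3) = 0.62 × 1.25 × 1.51 = 1.1703
  σ(Item 1,Item 4) = 0.47 × 1.25 × 1.26 = 0.7402
  σ(Item 2,Item 3) = 0.68 × 1.54 × 1.51 = 1.5813
  σ(Item 2,Item 4) = 0.64 × 1.54 × 1.26 = 1.2419
  σ(Item 3,Item 4) = 0.67 × 1.51 × 1.26 = 1.2747
σ²_T = Σσ²ᵢ + 2·Σσ_ij = 7.8018 + 2 × 7.2789 = 22.3596
α = (4/3)·(1 − 7.8018/22.3596) = 0.87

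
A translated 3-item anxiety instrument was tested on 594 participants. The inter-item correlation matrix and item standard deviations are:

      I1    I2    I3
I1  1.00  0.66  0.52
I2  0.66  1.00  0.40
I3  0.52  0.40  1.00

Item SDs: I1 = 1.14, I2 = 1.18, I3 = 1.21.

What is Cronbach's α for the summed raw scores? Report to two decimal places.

α = 0.77

Σσ²ᵢ = 1.14² + 1.18² + 1.21² = 4.1561
Covariances σ_ij = r_ij · s_i · s_j:
  σ(I1,I2) = 0.66 × 1.14 × 1.18 = 0.8878
  σ(I1,I3) = 0.52 × 1.14 × 1.21 = 0.7173
  σ(I2,I3) = 0.40 × 1.18 × 1.21 = 0.5711
σ²_T = Σσ²ᵢ + 2·Σσ_ij = 4.1561 + 2 × 2.1762 = 8.5085
α = (3/2)·(1 − 4.1561/8.5085) = 0.77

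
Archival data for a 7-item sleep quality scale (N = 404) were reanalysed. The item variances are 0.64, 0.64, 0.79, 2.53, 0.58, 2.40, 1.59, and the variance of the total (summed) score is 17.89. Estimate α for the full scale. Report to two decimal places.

Σσ²ᵢ = 0.64 + 0.64 + 0.79 + 2.53 + 0.58 + 2.40 + 1.59 = 9.17
α = (k/(k−1))·(1 − Σσ²ᵢ/σ²_T) = (7/6)·(1 − 9.17/17.89) = 0.57

α = 0.57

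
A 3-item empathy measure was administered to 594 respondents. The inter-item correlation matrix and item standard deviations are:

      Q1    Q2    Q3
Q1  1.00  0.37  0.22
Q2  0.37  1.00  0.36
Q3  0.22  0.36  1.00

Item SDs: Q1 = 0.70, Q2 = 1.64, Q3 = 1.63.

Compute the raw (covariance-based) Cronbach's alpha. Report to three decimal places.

Cronbach's alpha = 0.539

Σσ²ᵢ = 0.70² + 1.64² + 1.63² = 5.8365
Covariances σ_ij = r_ij · s_i · s_j:
  σ(Q1,Q2) = 0.37 × 0.70 × 1.64 = 0.4248
  σ(Q1,Q3) = 0.22 × 0.70 × 1.63 = 0.2510
  σ(Q2,Q3) = 0.36 × 1.64 × 1.63 = 0.9624
σ²_T = Σσ²ᵢ + 2·Σσ_ij = 5.8365 + 2 × 1.6382 = 9.1129
α = (3/2)·(1 − 5.8365/9.1129) = 0.539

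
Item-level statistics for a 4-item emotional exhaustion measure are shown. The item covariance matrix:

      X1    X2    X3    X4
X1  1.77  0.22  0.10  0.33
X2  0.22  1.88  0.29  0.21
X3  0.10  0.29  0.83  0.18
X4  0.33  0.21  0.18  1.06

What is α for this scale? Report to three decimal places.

α = 0.433

sum of item variances = 1.77 + 1.88 + 0.83 + 1.06 = 5.54
Sum of the distinct covariances = 1.33
Var(T) = 5.54 + 2 × 1.33 = 8.20
α = (k/(k−1))·(1 − sum of item variances/Var(T)) = (4/3)·(1 − 5.54/8.20) = 0.433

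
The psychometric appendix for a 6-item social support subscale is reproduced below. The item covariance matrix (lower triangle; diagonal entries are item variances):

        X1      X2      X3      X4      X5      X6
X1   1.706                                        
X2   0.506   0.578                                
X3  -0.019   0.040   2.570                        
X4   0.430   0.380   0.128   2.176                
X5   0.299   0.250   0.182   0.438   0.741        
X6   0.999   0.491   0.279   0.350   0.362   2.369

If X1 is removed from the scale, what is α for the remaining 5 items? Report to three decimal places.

α = 0.509

Remaining items: X2, X3, X4, X5, X6 (k = 5).
ΣVar(i) = 0.578 + 2.570 + 2.176 + 0.741 + 2.369 = 8.434
σ²_total = 8.434 + 2 × 2.900 = 14.234
α (item deleted) = (5/4)·(1 − 8.434/14.234) = 0.509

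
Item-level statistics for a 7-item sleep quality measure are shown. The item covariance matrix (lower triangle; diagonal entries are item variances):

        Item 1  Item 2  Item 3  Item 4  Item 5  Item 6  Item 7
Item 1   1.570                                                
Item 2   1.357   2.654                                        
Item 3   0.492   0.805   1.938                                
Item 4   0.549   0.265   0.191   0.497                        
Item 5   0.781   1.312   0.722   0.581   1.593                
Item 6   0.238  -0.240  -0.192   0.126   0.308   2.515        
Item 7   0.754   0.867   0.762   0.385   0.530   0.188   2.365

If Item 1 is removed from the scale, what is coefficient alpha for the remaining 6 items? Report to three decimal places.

Remaining items: Item 2, Item 3, Item 4, Item 5, Item 6, Item 7 (k = 6).
Σσ²ᵢ = 2.654 + 1.938 + 0.497 + 1.593 + 2.515 + 2.365 = 11.562
total variance = 11.562 + 2 × 6.610 = 24.782
α (item deleted) = (6/5)·(1 − 11.562/24.782) = 0.640

coefficient alpha = 0.640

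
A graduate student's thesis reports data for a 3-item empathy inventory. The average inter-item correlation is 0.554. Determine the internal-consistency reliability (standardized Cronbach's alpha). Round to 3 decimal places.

Standardized α = k·r̄ / (1 + (k−1)·r̄) = 3 × 0.554 / (1 + 2 × 0.554)
  = 1.6620 / 2.1080 = 0.788

standardized Cronbach's alpha = 0.788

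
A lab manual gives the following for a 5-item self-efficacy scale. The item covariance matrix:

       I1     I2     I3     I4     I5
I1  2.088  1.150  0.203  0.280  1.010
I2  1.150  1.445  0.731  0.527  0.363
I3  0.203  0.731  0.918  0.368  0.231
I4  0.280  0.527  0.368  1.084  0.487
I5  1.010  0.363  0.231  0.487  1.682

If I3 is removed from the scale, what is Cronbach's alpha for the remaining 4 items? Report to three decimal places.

α = 0.731

Remaining items: I1, I2, I4, I5 (k = 4).
Σσ²ᵢ = 2.088 + 1.445 + 1.084 + 1.682 = 6.299
σ²_total = 6.299 + 2 × 3.817 = 13.933
α (item deleted) = (4/3)·(1 − 6.299/13.933) = 0.731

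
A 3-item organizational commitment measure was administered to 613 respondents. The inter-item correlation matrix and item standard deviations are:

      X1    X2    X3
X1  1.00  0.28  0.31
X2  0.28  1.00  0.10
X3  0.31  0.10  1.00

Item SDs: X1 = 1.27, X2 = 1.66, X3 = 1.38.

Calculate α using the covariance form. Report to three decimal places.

α = 0.454

Σσ²ᵢ = 1.27² + 1.66² + 1.38² = 6.2729
Covariances σ_ij = r_ij · s_i · s_j:
  σ(X1,X2) = 0.28 × 1.27 × 1.66 = 0.5903
  σ(X1,X3) = 0.31 × 1.27 × 1.38 = 0.5433
  σ(X2,X3) = 0.10 × 1.66 × 1.38 = 0.2291
σ²_T = Σσ²ᵢ + 2·Σσ_ij = 6.2729 + 2 × 1.3627 = 8.9983
α = (3/2)·(1 − 6.2729/8.9983) = 0.454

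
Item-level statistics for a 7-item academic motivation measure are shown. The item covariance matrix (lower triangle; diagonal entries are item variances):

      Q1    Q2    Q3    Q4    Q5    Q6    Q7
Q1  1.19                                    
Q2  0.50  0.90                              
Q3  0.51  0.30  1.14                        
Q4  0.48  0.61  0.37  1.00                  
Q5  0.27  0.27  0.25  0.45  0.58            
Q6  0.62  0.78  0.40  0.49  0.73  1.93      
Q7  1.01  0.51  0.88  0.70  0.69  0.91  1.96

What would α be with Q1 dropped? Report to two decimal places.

α = 0.83

Remaining items: Q2, Q3, Q4, Q5, Q6, Q7 (k = 6).
ΣVar(i) = 0.90 + 1.14 + 1.00 + 0.58 + 1.93 + 1.96 = 7.51
Var(T) = 7.51 + 2 × 8.34 = 24.19
α (item deleted) = (6/5)·(1 − 7.51/24.19) = 0.83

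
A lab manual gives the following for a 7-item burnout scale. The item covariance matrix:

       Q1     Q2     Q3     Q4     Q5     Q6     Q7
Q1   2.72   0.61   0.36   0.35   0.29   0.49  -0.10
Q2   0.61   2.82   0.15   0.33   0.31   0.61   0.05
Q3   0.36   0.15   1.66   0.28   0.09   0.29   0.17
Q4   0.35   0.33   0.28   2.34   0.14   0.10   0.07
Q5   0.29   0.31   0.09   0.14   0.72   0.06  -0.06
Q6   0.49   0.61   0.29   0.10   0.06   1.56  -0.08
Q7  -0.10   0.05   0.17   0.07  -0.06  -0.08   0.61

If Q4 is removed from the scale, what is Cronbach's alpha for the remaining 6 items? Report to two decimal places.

Remaining items: Q1, Q2, Q3, Q5, Q6, Q7 (k = 6).
Σσ²ᵢ = 2.72 + 2.82 + 1.66 + 0.72 + 1.56 + 0.61 = 10.09
σ²_T = 10.09 + 2 × 3.24 = 16.57
α (item deleted) = (6/5)·(1 − 10.09/16.57) = 0.47

α = 0.47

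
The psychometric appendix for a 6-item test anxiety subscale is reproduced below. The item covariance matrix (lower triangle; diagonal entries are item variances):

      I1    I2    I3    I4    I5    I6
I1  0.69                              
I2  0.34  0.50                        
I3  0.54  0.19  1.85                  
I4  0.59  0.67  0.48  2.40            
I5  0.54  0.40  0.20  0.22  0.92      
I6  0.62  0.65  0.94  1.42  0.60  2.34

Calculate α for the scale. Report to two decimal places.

Σσ²ᵢ = 0.69 + 0.50 + 1.85 + 2.40 + 0.92 + 2.34 = 8.70
Sum of the distinct covariances = 8.40
σ²_T = 8.70 + 2 × 8.40 = 25.50
α = (k/(k−1))·(1 − Σσ²ᵢ/σ²_T) = (6/5)·(1 − 8.70/25.50) = 0.79

α = 0.79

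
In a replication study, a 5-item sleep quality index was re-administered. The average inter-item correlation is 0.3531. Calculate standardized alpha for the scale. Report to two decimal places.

Standardized α = k·r̄ / (1 + (k−1)·r̄) = 5 × 0.3531 / (1 + 4 × 0.3531)
  = 1.7655 / 2.4124 = 0.73

α = 0.73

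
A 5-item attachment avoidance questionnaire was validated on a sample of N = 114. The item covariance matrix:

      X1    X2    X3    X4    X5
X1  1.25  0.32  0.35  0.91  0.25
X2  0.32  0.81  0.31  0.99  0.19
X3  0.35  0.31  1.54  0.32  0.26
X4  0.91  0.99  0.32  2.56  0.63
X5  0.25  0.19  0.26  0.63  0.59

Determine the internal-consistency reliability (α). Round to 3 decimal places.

ΣVar(i) = 1.25 + 0.81 + 1.54 + 2.56 + 0.59 = 6.75
Sum of the distinct covariances = 4.53
total variance = 6.75 + 2 × 4.53 = 15.81
α = (k/(k−1))·(1 − ΣVar(i)/total variance) = (5/4)·(1 − 6.75/15.81) = 0.716

α = 0.716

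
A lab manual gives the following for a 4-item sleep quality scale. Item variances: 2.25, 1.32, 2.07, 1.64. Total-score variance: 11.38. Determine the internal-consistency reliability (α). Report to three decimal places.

Σσᵢ² = 2.25 + 1.32 + 2.07 + 1.64 = 7.28
α = (k/(k−1))·(1 − Σσᵢ²/σ²_T) = (4/3)·(1 − 7.28/11.38) = 0.480

α = 0.480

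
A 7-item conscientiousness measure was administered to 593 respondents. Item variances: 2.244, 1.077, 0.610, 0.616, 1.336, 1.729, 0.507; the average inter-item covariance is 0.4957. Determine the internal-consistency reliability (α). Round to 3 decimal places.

α = 0.839

sum of item variances = 2.244 + 1.077 + 0.610 + 0.616 + 1.336 + 1.729 + 0.507 = 8.119
Sum of the 21 distinct covariances = 21 × 0.4957 = 10.4097
total variance = sum of item variances + 2·Σcov = 8.119 + 2 × 10.4097 = 28.9384
α = (7/6)·(1 − 8.119/28.9384) = 0.839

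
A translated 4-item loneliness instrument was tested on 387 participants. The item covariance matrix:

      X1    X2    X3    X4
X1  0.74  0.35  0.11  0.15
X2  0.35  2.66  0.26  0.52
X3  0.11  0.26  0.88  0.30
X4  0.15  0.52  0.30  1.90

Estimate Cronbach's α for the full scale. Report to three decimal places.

Σσᵢ² = 0.74 + 2.66 + 0.88 + 1.90 = 6.18
Sum of off-diagonal covariances = 1.69
σ²_total = 6.18 + 2 × 1.69 = 9.56
α = (k/(k−1))·(1 − Σσᵢ²/σ²_total) = (4/3)·(1 − 6.18/9.56) = 0.471

Cronbach's α = 0.471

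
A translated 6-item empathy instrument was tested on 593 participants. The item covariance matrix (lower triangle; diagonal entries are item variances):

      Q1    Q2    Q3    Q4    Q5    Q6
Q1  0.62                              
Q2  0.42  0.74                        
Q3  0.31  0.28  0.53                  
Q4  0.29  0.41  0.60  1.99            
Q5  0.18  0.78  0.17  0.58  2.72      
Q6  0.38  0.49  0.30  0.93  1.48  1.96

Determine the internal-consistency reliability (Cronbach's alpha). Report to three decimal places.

Σσᵢ² = 0.62 + 0.74 + 0.53 + 1.99 + 2.72 + 1.96 = 8.56
Sum of off-diagonal covariances = 7.60
total variance = 8.56 + 2 × 7.60 = 23.76
α = (k/(k−1))·(1 − Σσᵢ²/total variance) = (6/5)·(1 − 8.56/23.76) = 0.768

Cronbach's alpha = 0.768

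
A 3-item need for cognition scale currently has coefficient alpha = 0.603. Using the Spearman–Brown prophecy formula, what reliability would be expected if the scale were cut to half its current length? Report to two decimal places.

Length factor m = 1/2
α' = m·α / (1 − (1−m)·α)
   = 1/2 × 0.603 / (1 − (1 − 1/2) × 0.603)
   = 0.3015 / 0.6985 = 0.43

predicted reliability = 0.43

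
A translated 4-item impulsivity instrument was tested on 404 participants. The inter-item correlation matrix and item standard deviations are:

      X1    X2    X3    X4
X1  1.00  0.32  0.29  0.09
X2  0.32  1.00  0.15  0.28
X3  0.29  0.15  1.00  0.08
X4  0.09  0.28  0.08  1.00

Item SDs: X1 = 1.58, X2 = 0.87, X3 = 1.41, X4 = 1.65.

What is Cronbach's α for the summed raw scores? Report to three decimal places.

Σσ²ᵢ = 1.58² + 0.87² + 1.41² + 1.65² = 7.9639
Covariances σ_ij = r_ij · s_i · s_j:
  σ(X1,X2) = 0.32 × 1.58 × 0.87 = 0.4399
  σ(X1,X3) = 0.29 × 1.58 × 1.41 = 0.6461
  σ(X1,X4) = 0.09 × 1.58 × 1.65 = 0.2346
  σ(X2,X3) = 0.15 × 0.87 × 1.41 = 0.1840
  σ(X2,X4) = 0.28 × 0.87 × 1.65 = 0.4019
  σ(X3,X4) = 0.08 × 1.41 × 1.65 = 0.1861
σ²_T = Σσ²ᵢ + 2·Σσ_ij = 7.9639 + 2 × 2.0926 = 12.1491
α = (4/3)·(1 − 7.9639/12.1491) = 0.459

Cronbach's α = 0.459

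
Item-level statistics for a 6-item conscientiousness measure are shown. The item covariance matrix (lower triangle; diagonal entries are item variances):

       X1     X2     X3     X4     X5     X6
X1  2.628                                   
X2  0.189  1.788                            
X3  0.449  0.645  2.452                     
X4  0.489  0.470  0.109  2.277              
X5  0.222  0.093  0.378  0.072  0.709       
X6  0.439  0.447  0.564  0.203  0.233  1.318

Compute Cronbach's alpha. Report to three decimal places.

Σσᵢ² = 2.628 + 1.788 + 2.452 + 2.277 + 0.709 + 1.318 = 11.172
Sum of the distinct covariances = 5.002
total variance = 11.172 + 2 × 5.002 = 21.176
α = (k/(k−1))·(1 − Σσᵢ²/total variance) = (6/5)·(1 − 11.172/21.176) = 0.567

Cronbach's alpha = 0.567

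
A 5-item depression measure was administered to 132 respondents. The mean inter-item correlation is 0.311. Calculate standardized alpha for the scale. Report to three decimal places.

α = 0.693

Standardized α = k·r̄ / (1 + (k−1)·r̄) = 5 × 0.311 / (1 + 4 × 0.311)
  = 1.5550 / 2.2440 = 0.693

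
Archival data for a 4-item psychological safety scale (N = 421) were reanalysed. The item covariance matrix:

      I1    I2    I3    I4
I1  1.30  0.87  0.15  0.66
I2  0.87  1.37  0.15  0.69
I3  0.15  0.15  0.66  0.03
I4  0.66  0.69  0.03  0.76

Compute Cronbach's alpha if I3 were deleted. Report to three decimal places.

Remaining items: I1, I2, I4 (k = 3).
Σσ²ᵢ = 1.30 + 1.37 + 0.76 = 3.43
σ²_total = 3.43 + 2 × 2.22 = 7.87
α (item deleted) = (3/2)·(1 − 3.43/7.87) = 0.846

Cronbach's alpha = 0.846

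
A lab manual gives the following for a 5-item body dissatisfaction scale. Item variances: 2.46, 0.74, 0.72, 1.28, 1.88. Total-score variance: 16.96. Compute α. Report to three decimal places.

Σσᵢ² = 2.46 + 0.74 + 0.72 + 1.28 + 1.88 = 7.08
α = (k/(k−1))·(1 − Σσᵢ²/σ²_T) = (5/4)·(1 − 7.08/16.96) = 0.728

α = 0.728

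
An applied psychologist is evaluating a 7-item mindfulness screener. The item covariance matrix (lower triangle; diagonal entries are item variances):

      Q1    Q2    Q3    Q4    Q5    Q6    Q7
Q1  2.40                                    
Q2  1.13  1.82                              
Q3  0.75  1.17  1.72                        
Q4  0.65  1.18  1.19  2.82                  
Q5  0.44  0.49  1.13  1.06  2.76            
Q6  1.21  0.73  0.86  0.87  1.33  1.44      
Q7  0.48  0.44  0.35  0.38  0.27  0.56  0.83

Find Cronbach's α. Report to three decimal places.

Cronbach's α = 0.825

ΣVar(i) = 2.40 + 1.82 + 1.72 + 2.82 + 2.76 + 1.44 + 0.83 = 13.79
Sum of the distinct covariances = 16.67
total variance = 13.79 + 2 × 16.67 = 47.13
α = (k/(k−1))·(1 − ΣVar(i)/total variance) = (7/6)·(1 − 13.79/47.13) = 0.825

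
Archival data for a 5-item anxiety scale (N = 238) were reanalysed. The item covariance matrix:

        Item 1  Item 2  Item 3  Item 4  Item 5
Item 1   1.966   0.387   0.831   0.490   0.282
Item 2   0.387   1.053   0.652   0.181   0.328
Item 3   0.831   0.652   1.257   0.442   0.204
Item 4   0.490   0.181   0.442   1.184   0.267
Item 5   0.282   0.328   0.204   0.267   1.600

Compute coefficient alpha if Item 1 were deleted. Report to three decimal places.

α = 0.598

Remaining items: Item 2, Item 3, Item 4, Item 5 (k = 4).
sum of item variances = 1.053 + 1.257 + 1.184 + 1.600 = 5.094
Var(T) = 5.094 + 2 × 2.074 = 9.242
α (item deleted) = (4/3)·(1 − 5.094/9.242) = 0.598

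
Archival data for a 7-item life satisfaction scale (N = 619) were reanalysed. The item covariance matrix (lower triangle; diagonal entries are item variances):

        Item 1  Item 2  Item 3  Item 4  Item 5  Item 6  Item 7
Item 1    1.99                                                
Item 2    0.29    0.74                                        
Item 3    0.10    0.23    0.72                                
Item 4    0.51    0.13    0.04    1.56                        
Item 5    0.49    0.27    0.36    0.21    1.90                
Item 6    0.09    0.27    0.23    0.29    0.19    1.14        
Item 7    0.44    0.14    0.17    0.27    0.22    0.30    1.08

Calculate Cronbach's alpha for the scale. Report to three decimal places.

Σσ²ᵢ = 1.99 + 0.74 + 0.72 + 1.56 + 1.90 + 1.14 + 1.08 = 9.13
Sum of off-diagonal covariances = 5.24
total variance = 9.13 + 2 × 5.24 = 19.61
α = (k/(k−1))·(1 − Σσ²ᵢ/total variance) = (7/6)·(1 − 9.13/19.61) = 0.623

Cronbach's alpha = 0.623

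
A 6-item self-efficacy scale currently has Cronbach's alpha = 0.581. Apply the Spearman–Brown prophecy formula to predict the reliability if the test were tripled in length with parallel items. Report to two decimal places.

predicted reliability = 0.81

Length factor m = 3
α' = m·α / (1 + (m−1)·α)
   = 3 × 0.581 / (1 + (3 − 1) × 0.581)
   = 1.7430 / 2.1620 = 0.81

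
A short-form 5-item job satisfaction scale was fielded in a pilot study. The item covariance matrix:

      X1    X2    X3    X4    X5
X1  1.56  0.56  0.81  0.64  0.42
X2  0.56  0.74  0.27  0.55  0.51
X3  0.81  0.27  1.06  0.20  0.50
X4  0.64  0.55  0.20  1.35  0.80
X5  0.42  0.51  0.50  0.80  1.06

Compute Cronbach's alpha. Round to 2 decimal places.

ΣVar(i) = 1.56 + 0.74 + 1.06 + 1.35 + 1.06 = 5.77
Sum of off-diagonal covariances = 5.26
Var(T) = 5.77 + 2 × 5.26 = 16.29
α = (k/(k−1))·(1 − ΣVar(i)/Var(T)) = (5/4)·(1 − 5.77/16.29) = 0.81

Cronbach's alpha = 0.81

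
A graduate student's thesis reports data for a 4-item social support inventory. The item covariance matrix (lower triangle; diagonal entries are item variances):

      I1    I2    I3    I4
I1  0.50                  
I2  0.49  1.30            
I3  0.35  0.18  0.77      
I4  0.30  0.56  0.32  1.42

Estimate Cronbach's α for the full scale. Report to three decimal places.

Σσᵢ² = 0.50 + 1.30 + 0.77 + 1.42 = 3.99
Sum of off-diagonal covariances = 2.20
σ²_total = 3.99 + 2 × 2.20 = 8.39
α = (k/(k−1))·(1 − Σσᵢ²/σ²_total) = (4/3)·(1 − 3.99/8.39) = 0.699

α = 0.699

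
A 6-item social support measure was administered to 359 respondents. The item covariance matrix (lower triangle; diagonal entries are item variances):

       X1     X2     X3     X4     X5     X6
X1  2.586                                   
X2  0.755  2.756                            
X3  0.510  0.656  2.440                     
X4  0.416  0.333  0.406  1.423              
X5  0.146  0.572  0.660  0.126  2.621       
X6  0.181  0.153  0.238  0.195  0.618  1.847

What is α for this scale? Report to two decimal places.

α = 0.56

ΣVar(i) = 2.586 + 2.756 + 2.440 + 1.423 + 2.621 + 1.847 = 13.673
Sum of off-diagonal covariances = 5.965
σ²_total = 13.673 + 2 × 5.965 = 25.603
α = (k/(k−1))·(1 − ΣVar(i)/σ²_total) = (6/5)·(1 − 13.673/25.603) = 0.56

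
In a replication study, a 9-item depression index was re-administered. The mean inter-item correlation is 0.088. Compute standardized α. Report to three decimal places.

α = 0.465

Standardized α = k·r̄ / (1 + (k−1)·r̄) = 9 × 0.088 / (1 + 8 × 0.088)
  = 0.7920 / 1.7040 = 0.465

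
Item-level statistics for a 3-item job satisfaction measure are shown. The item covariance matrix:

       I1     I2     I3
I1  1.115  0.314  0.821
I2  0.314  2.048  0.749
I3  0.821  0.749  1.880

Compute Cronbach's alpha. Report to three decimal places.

Cronbach's alpha = 0.641

Σσ²ᵢ = 1.115 + 2.048 + 1.880 = 5.043
Sum of off-diagonal covariances = 1.884
total variance = 5.043 + 2 × 1.884 = 8.811
α = (k/(k−1))·(1 − Σσ²ᵢ/total variance) = (3/2)·(1 − 5.043/8.811) = 0.641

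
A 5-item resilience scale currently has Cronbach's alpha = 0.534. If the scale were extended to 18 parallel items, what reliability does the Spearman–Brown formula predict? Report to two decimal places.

predicted reliability = 0.80

Length factor m = 18/5 = 3.6000
α' = m·α / (1 + (m−1)·α)
   = 18/5 × 0.534 / (1 + (18/5 − 1) × 0.534)
   = 1.9224 / 2.3884 = 0.80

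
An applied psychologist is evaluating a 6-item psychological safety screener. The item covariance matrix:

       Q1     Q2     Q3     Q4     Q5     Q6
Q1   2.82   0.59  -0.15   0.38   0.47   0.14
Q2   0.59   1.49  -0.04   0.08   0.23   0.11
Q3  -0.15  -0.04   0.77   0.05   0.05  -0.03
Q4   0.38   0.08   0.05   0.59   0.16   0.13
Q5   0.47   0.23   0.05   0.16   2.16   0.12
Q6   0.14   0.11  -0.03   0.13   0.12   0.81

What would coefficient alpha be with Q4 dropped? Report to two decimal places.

coefficient alpha = 0.34

Remaining items: Q1, Q2, Q3, Q5, Q6 (k = 5).
ΣVar(i) = 2.82 + 1.49 + 0.77 + 2.16 + 0.81 = 8.05
Var(T) = 8.05 + 2 × 1.49 = 11.03
α (item deleted) = (5/4)·(1 − 8.05/11.03) = 0.34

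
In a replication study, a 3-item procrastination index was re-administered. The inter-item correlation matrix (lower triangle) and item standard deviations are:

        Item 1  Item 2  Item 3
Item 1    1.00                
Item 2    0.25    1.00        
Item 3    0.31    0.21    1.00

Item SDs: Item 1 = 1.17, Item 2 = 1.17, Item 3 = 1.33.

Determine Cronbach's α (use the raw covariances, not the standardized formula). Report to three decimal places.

Cronbach's α = 0.507

Σσ²ᵢ = 1.17² + 1.17² + 1.33² = 4.5067
Covariances σ_ij = r_ij · s_i · s_j:
  σ(Item 1,Item 2) = 0.25 × 1.17 × 1.17 = 0.3422
  σ(Item 1,Item 3) = 0.31 × 1.17 × 1.33 = 0.4824
  σ(Item 2,Item 3) = 0.21 × 1.17 × 1.33 = 0.3268
σ²_T = Σσ²ᵢ + 2·Σσ_ij = 4.5067 + 2 × 1.1514 = 6.8095
α = (3/2)·(1 − 4.5067/6.8095) = 0.507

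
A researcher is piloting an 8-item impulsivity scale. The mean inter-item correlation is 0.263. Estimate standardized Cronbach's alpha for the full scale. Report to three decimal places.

Standardized α = k·r̄ / (1 + (k−1)·r̄) = 8 × 0.263 / (1 + 7 × 0.263)
  = 2.1040 / 2.8410 = 0.741

α = 0.741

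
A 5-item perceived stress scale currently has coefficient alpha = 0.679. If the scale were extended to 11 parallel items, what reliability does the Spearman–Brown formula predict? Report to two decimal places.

predicted reliability = 0.82

Length factor m = 11/5 = 2.2000
α' = m·α / (1 + (m−1)·α)
   = 11/5 × 0.679 / (1 + (11/5 − 1) × 0.679)
   = 1.4938 / 1.8148 = 0.82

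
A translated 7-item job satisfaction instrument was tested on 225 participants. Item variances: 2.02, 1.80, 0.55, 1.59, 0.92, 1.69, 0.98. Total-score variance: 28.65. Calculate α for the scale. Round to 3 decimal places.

α = 0.778

Σσ²ᵢ = 2.02 + 1.80 + 0.55 + 1.59 + 0.92 + 1.69 + 0.98 = 9.55
α = (k/(k−1))·(1 − Σσ²ᵢ/total variance) = (7/6)·(1 − 9.55/28.65) = 0.778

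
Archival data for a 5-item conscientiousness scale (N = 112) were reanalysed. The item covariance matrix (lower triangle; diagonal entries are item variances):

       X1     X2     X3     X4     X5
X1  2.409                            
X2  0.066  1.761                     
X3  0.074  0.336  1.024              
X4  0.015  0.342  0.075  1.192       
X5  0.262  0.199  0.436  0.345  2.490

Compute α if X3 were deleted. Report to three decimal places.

Remaining items: X1, X2, X4, X5 (k = 4).
ΣVar(i) = 2.409 + 1.761 + 1.192 + 2.490 = 7.852
total variance = 7.852 + 2 × 1.229 = 10.310
α (item deleted) = (4/3)·(1 − 7.852/10.310) = 0.318

α = 0.318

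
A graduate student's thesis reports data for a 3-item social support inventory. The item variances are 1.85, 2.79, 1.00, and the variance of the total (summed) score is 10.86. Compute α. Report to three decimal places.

α = 0.721

Σσᵢ² = 1.85 + 2.79 + 1.00 = 5.64
α = (k/(k−1))·(1 − Σσᵢ²/total variance) = (3/2)·(1 − 5.64/10.86) = 0.721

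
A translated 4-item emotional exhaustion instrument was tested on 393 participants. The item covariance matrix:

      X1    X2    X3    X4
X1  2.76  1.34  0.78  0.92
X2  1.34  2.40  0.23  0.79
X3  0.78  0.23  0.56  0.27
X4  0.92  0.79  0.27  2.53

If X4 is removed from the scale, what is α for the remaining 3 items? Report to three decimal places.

Remaining items: X1, X2, X3 (k = 3).
ΣVar(i) = 2.76 + 2.40 + 0.56 = 5.72
Var(T) = 5.72 + 2 × 2.35 = 10.42
α (item deleted) = (3/2)·(1 − 5.72/10.42) = 0.677

α = 0.677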